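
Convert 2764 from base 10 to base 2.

Using repeated division by 2:
2764 ÷ 2 = 1382 remainder 0
1382 ÷ 2 = 691 remainder 0
691 ÷ 2 = 345 remainder 1
345 ÷ 2 = 172 remainder 1
172 ÷ 2 = 86 remainder 0
86 ÷ 2 = 43 remainder 0
43 ÷ 2 = 21 remainder 1
21 ÷ 2 = 10 remainder 1
10 ÷ 2 = 5 remainder 0
5 ÷ 2 = 2 remainder 1
2 ÷ 2 = 1 remainder 0
1 ÷ 2 = 0 remainder 1
Reading remainders bottom to top: 101011001100



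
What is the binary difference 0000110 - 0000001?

Method 1 - Direct subtraction (column by column from the right: bit − bit − borrow-in; if negative, add 2 and borrow 1 from the next column):
borrow: 0000010
        0000110
-       0000001
---------------
        0000101

Method 2 - Add two's complement:
Two's complement of 0000001: invert → 1111110, add 1 → 1111111
  0000110
+ 1111111
---------
 10000101  (end carry out of the top bit = 1)
Discarding the end carry: 0000101
Decimal check:
  0000110 = 4 + 2 = 6
  0000001 = 1
  6 - 1 = 5, and 0000101 = 4 + 1 = 5 ✓



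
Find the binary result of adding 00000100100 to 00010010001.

Add column by column from the right: bit + bit + carry-in; write the sum mod 2, carry 1 when the sum is 2 or 3.
carry:  00000000000
        00000100100
+       00010010001
-------------------
       000010110101
(the carry out of the leftmost column, 0, becomes the leading bit)
Decimal check:
  00000100100 = 32 + 4 = 36
  00010010001 = 128 + 16 + 1 = 145
  36 + 145 = 181, and 000010110101 = 128 + 32 + 16 + 4 + 1 = 181 ✓



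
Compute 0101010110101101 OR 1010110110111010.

OR: 1 when either bit is 1
  0101010110101101
| 1010110110111010
------------------
  1111110110111111
Decimal: 21933 | 44474 = 64959



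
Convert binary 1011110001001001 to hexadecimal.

Group into 4-bit nibbles from right:
  1011 = B
  1100 = C
  0100 = 4
  1001 = 9
Result: BC49



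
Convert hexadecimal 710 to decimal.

Expand by place value (powers of 16):
710 = 7 × 16^2 + 1 × 16^1 + 0 × 16^0
= 7 × 256 + 1 × 16 + 0 × 1
= 1792 + 16 + 0
= 1808



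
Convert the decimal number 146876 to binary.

Using repeated division by 2:
146876 ÷ 2 = 73438 remainder 0
73438 ÷ 2 = 36719 remainder 0
36719 ÷ 2 = 18359 remainder 1
18359 ÷ 2 = 9179 remainder 1
9179 ÷ 2 = 4589 remainder 1
4589 ÷ 2 = 2294 remainder 1
2294 ÷ 2 = 1147 remainder 0
1147 ÷ 2 = 573 remainder 1
573 ÷ 2 = 286 remainder 1
286 ÷ 2 = 143 remainder 0
143 ÷ 2 = 71 remainder 1
71 ÷ 2 = 35 remainder 1
35 ÷ 2 = 17 remainder 1
17 ÷ 2 = 8 remainder 1
8 ÷ 2 = 4 remainder 0
4 ÷ 2 = 2 remainder 0
2 ÷ 2 = 1 remainder 0
1 ÷ 2 = 0 remainder 1
Reading remainders bottom to top: 100011110110111100



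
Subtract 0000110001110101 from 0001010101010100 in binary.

Method 1 - Direct subtraction (column by column from the right: bit − bit − borrow-in; if negative, add 2 and borrow 1 from the next column):
borrow: 0001000111111110
        0001010101010100
-       0000110001110101
------------------------
        0000100011011111

Method 2 - Add two's complement:
Two's complement of 0000110001110101: invert → 1111001110001010, add 1 → 1111001110001011
  0001010101010100
+ 1111001110001011
------------------
 10000100011011111  (end carry out of the top bit = 1)
Discarding the end carry: 0000100011011111
Decimal check:
  0001010101010100 = 4096 + 1024 + 256 + 64 + 16 + 4 = 5460
  0000110001110101 = 2048 + 1024 + 64 + 32 + 16 + 4 + 1 = 3189
  5460 - 3189 = 2271, and 0000100011011111 = 2048 + 128 + 64 + 16 + 8 + 4 + 2 + 1 = 2271 ✓



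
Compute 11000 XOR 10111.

XOR: 1 when bits differ
  11000
^ 10111
-------
  01111
Decimal: 24 ^ 23 = 15



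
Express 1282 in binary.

Using repeated division by 2:
1282 ÷ 2 = 641 remainder 0
641 ÷ 2 = 320 remainder 1
320 ÷ 2 = 160 remainder 0
160 ÷ 2 = 80 remainder 0
80 ÷ 2 = 40 remainder 0
40 ÷ 2 = 20 remainder 0
20 ÷ 2 = 10 remainder 0
10 ÷ 2 = 5 remainder 0
5 ÷ 2 = 2 remainder 1
2 ÷ 2 = 1 remainder 0
1 ÷ 2 = 0 remainder 1
Reading remainders bottom to top: 10100000010



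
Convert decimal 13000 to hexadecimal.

Using repeated division by 16 (digits 10–15 are A–F):
13000 ÷ 16 = 812 remainder 8
812 ÷ 16 = 50 remainder 12 (C)
50 ÷ 16 = 3 remainder 2
3 ÷ 16 = 0 remainder 3
Reading remainders bottom to top: 32C8



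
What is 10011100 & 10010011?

AND: 1 only when both bits are 1
  10011100
& 10010011
----------
  10010000
Decimal: 156 & 147 = 144



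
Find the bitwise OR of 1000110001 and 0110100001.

OR: 1 when either bit is 1
  1000110001
| 0110100001
------------
  1110110001
Decimal: 561 | 417 = 945



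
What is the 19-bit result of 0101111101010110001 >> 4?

Original: 0101111101010110001 (decimal 195249)
Shift right by 4 positions
Drop the 4 low bits; fill with zeros on the left
Result: 0000010111110101011 (decimal 12203)
Equivalent: 195249 >> 4 = 195249 ÷ 2^4 = 12203



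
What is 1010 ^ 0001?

XOR: 1 when bits differ
  1010
^ 0001
------
  1011
Decimal: 10 ^ 1 = 11



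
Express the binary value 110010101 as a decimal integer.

Sum of powers of 2 for each 1-bit:
2^0 + 2^2 + 2^4 + 2^7 + 2^8
= 1 + 4 + 16 + 128 + 256
= 405



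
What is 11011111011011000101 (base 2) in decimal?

Sum of powers of 2 for each 1-bit:
2^0 + 2^2 + 2^6 + 2^7 + 2^9 + 2^10 + 2^12 + 2^13 + 2^14 + 2^15 + 2^16 + 2^18 + 2^19
= 1 + 4 + 64 + 128 + 512 + 1024 + 4096 + 8192 + 16384 + 32768 + 65536 + 262144 + 524288
= 915141



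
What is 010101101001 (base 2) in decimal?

Sum of powers of 2 for each 1-bit:
2^0 + 2^3 + 2^5 + 2^6 + 2^8 + 2^10
= 1 + 8 + 32 + 64 + 256 + 1024
= 1385



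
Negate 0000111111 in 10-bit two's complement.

Original: 0000111111
Step 1 - Invert all bits: 1111000000
Step 2 - Add 1: 1111000001
Verification: 0000111111 + 1111000001 = 10000000000; discarding the end carry (carry out of the top bit) leaves the 10-bit value 0000000000, as required for x + (-x)



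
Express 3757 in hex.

Using repeated division by 16 (digits 10–15 are A–F):
3757 ÷ 16 = 234 remainder 13 (D)
234 ÷ 16 = 14 remainder 10 (A)
14 ÷ 16 = 0 remainder 14 (E)
Reading remainders bottom to top: EAD



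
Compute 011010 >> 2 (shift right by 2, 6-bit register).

Original: 011010 (decimal 26)
Shift right by 2 positions
Drop the 2 low bits; fill with zeros on the left
Result: 000110 (decimal 6)
Equivalent: 26 >> 2 = 26 ÷ 2^2 = 6



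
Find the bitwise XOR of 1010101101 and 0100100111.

XOR: 1 when bits differ
  1010101101
^ 0100100111
------------
  1110001010
Decimal: 685 ^ 295 = 906



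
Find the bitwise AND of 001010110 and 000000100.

AND: 1 only when both bits are 1
  001010110
& 000000100
-----------
  000000100
Decimal: 86 & 4 = 4



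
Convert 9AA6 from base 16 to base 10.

Expand by place value (powers of 16):
Digit values: A = 10
9AA6 = 9 × 16^3 + 10 × 16^2 + 10 × 16^1 + 6 × 16^0
= 9 × 4096 + 10 × 256 + 10 × 16 + 6 × 1
= 36864 + 2560 + 160 + 6
= 39590



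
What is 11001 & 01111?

AND: 1 only when both bits are 1
  11001
& 01111
-------
  01001
Decimal: 25 & 15 = 9



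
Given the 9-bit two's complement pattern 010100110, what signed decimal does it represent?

Binary: 010100110
Sign bit: 0 (non-negative)
Read directly as an unsigned value:
010100110 = 128 + 32 + 4 + 2 = 166
Value: 166



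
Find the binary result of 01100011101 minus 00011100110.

Method 1 - Direct subtraction (column by column from the right: bit − bit − borrow-in; if negative, add 2 and borrow 1 from the next column):
borrow: 00111001100
        01100011101
-       00011100110
-------------------
        01000110111

Method 2 - Add two's complement:
Two's complement of 00011100110: invert → 11100011001, add 1 → 11100011010
  01100011101
+ 11100011010
-------------
 101000110111  (end carry out of the top bit = 1)
Discarding the end carry: 01000110111
Decimal check:
  01100011101 = 512 + 256 + 16 + 8 + 4 + 1 = 797
  00011100110 = 128 + 64 + 32 + 4 + 2 = 230
  797 - 230 = 567, and 01000110111 = 512 + 32 + 16 + 4 + 2 + 1 = 567 ✓



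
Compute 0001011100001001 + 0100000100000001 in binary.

Add column by column from the right: bit + bit + carry-in; write the sum mod 2, carry 1 when the sum is 2 or 3.
carry:  0000111000000010
        0001011100001001
+       0100000100000001
------------------------
       00101100000001010
(the carry out of the leftmost column, 0, becomes the leading bit)
Decimal check:
  0001011100001001 = 4096 + 1024 + 512 + 256 + 8 + 1 = 5897
  0100000100000001 = 16384 + 256 + 1 = 16641
  5897 + 16641 = 22538, and 00101100000001010 = 16384 + 4096 + 2048 + 8 + 2 = 22538 ✓



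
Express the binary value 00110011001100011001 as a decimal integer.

Sum of powers of 2 for each 1-bit:
2^0 + 2^3 + 2^4 + 2^8 + 2^9 + 2^12 + 2^13 + 2^16 + 2^17
= 1 + 8 + 16 + 256 + 512 + 4096 + 8192 + 65536 + 131072
= 209689



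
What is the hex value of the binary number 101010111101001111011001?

Group into 4-bit nibbles from right:
  1010 = A
  1011 = B
  1101 = D
  0011 = 3
  1101 = D
  1001 = 9
Result: ABD3D9



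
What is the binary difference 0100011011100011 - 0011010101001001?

Method 1 - Direct subtraction (column by column from the right: bit − bit − borrow-in; if negative, add 2 and borrow 1 from the next column):
borrow: 0110001000110000
        0100011011100011
-       0011010101001001
------------------------
        0001000110011010

Method 2 - Add two's complement:
Two's complement of 0011010101001001: invert → 1100101010110110, add 1 → 1100101010110111
  0100011011100011
+ 1100101010110111
------------------
 10001000110011010  (end carry out of the top bit = 1)
Discarding the end carry: 0001000110011010
Decimal check:
  0100011011100011 = 16384 + 1024 + 512 + 128 + 64 + 32 + 2 + 1 = 18147
  0011010101001001 = 8192 + 4096 + 1024 + 256 + 64 + 8 + 1 = 13641
  18147 - 13641 = 4506, and 0001000110011010 = 4096 + 256 + 128 + 16 + 8 + 2 = 4506 ✓



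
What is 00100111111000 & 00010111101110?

AND: 1 only when both bits are 1
  00100111111000
& 00010111101110
----------------
  00000111101000
Decimal: 2552 & 1518 = 488



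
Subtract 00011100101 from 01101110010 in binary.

Method 1 - Direct subtraction (column by column from the right: bit − bit − borrow-in; if negative, add 2 and borrow 1 from the next column):
borrow: 00100011010
        01101110010
-       00011100101
-------------------
        01010001101

Method 2 - Add two's complement:
Two's complement of 00011100101: invert → 11100011010, add 1 → 11100011011
  01101110010
+ 11100011011
-------------
 101010001101  (end carry out of the top bit = 1)
Discarding the end carry: 01010001101
Decimal check:
  01101110010 = 512 + 256 + 64 + 32 + 16 + 2 = 882
  00011100101 = 128 + 64 + 32 + 4 + 1 = 229
  882 - 229 = 653, and 01010001101 = 512 + 128 + 8 + 4 + 1 = 653 ✓



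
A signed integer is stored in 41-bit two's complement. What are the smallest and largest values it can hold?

For 41-bit two's complement:
Minimum: -2^40 = -1099511627776
Maximum: 2^40 - 1 = 1099511627775



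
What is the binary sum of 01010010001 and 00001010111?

Add column by column from the right: bit + bit + carry-in; write the sum mod 2, carry 1 when the sum is 2 or 3.
carry:  00000101110
        01010010001
+       00001010111
-------------------
       001011101000
(the carry out of the leftmost column, 0, becomes the leading bit)
Decimal check:
  01010010001 = 512 + 128 + 16 + 1 = 657
  00001010111 = 64 + 16 + 4 + 2 + 1 = 87
  657 + 87 = 744, and 001011101000 = 512 + 128 + 64 + 32 + 8 = 744 ✓



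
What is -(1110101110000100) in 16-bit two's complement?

Original (sign bit 1, negative): 1110101110000100
Step 1 - Invert all bits: 0001010001111011
Step 2 - Add 1: 0001010001111100
Verification: 1110101110000100 + 0001010001111100 = 10000000000000000; discarding the end carry (carry out of the top bit) leaves the 16-bit value 0000000000000000, as required for x + (-x)



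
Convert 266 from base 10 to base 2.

Using repeated division by 2:
266 ÷ 2 = 133 remainder 0
133 ÷ 2 = 66 remainder 1
66 ÷ 2 = 33 remainder 0
33 ÷ 2 = 16 remainder 1
16 ÷ 2 = 8 remainder 0
8 ÷ 2 = 4 remainder 0
4 ÷ 2 = 2 remainder 0
2 ÷ 2 = 1 remainder 0
1 ÷ 2 = 0 remainder 1
Reading remainders bottom to top: 100001010



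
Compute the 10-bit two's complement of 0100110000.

Original: 0100110000
Step 1 - Invert all bits: 1011001111
Step 2 - Add 1: 1011010000
Verification: 0100110000 + 1011010000 = 10000000000; discarding the end carry (carry out of the top bit) leaves the 10-bit value 0000000000, as required for x + (-x)



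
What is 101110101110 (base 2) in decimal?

Sum of powers of 2 for each 1-bit:
2^1 + 2^2 + 2^3 + 2^5 + 2^7 + 2^8 + 2^9 + 2^11
= 2 + 4 + 8 + 32 + 128 + 256 + 512 + 2048
= 2990



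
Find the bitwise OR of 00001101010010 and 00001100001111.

OR: 1 when either bit is 1
  00001101010010
| 00001100001111
----------------
  00001101011111
Decimal: 850 | 783 = 863



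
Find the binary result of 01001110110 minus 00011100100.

Method 1 - Direct subtraction (column by column from the right: bit − bit − borrow-in; if negative, add 2 and borrow 1 from the next column):
borrow: 01100000000
        01001110110
-       00011100100
-------------------
        00110010010

Method 2 - Add two's complement:
Two's complement of 00011100100: invert → 11100011011, add 1 → 11100011100
  01001110110
+ 11100011100
-------------
 100110010010  (end carry out of the top bit = 1)
Discarding the end carry: 00110010010
Decimal check:
  01001110110 = 512 + 64 + 32 + 16 + 4 + 2 = 630
  00011100100 = 128 + 64 + 32 + 4 = 228
  630 - 228 = 402, and 00110010010 = 256 + 128 + 16 + 2 = 402 ✓



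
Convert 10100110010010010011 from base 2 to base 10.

Sum of powers of 2 for each 1-bit:
2^0 + 2^1 + 2^4 + 2^7 + 2^10 + 2^13 + 2^14 + 2^17 + 2^19
= 1 + 2 + 16 + 128 + 1024 + 8192 + 16384 + 131072 + 524288
= 681107



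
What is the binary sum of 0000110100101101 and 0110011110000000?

Add column by column from the right: bit + bit + carry-in; write the sum mod 2, carry 1 when the sum is 2 or 3.
carry:  0001111000000000
        0000110100101101
+       0110011110000000
------------------------
       00111010010101101
(the carry out of the leftmost column, 0, becomes the leading bit)
Decimal check:
  0000110100101101 = 2048 + 1024 + 256 + 32 + 8 + 4 + 1 = 3373
  0110011110000000 = 16384 + 8192 + 1024 + 512 + 256 + 128 = 26496
  3373 + 26496 = 29869, and 00111010010101101 = 16384 + 8192 + 4096 + 1024 + 128 + 32 + 8 + 4 + 1 = 29869 ✓



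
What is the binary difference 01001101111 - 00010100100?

Method 1 - Direct subtraction (column by column from the right: bit − bit − borrow-in; if negative, add 2 and borrow 1 from the next column):
borrow: 01100000000
        01001101111
-       00010100100
-------------------
        00111001011

Method 2 - Add two's complement:
Two's complement of 00010100100: invert → 11101011011, add 1 → 11101011100
  01001101111
+ 11101011100
-------------
 100111001011  (end carry out of the top bit = 1)
Discarding the end carry: 00111001011
Decimal check:
  01001101111 = 512 + 64 + 32 + 8 + 4 + 2 + 1 = 623
  00010100100 = 128 + 32 + 4 = 164
  623 - 164 = 459, and 00111001011 = 256 + 128 + 64 + 8 + 2 + 1 = 459 ✓



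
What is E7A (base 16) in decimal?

Expand by place value (powers of 16):
Digit values: E = 14, A = 10
E7A = 14 × 16^2 + 7 × 16^1 + 10 × 16^0
= 14 × 256 + 7 × 16 + 10 × 1
= 3584 + 112 + 10
= 3706



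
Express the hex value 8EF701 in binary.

Convert each hex digit to 4 bits:
  8 = 1000
  E = 1110
  F = 1111
  7 = 0111
  0 = 0000
  1 = 0001
Concatenate: 100011101111011100000001



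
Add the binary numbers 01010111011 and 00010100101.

Add column by column from the right: bit + bit + carry-in; write the sum mod 2, carry 1 when the sum is 2 or 3.
carry:  00101111110
        01010111011
+       00010100101
-------------------
       001101100000
(the carry out of the leftmost column, 0, becomes the leading bit)
Decimal check:
  01010111011 = 512 + 128 + 32 + 16 + 8 + 2 + 1 = 699
  00010100101 = 128 + 32 + 4 + 1 = 165
  699 + 165 = 864, and 001101100000 = 512 + 256 + 64 + 32 = 864 ✓



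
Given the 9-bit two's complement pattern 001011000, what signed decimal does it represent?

Binary: 001011000
Sign bit: 0 (non-negative)
Read directly as an unsigned value:
001011000 = 64 + 16 + 8 = 88
Value: 88



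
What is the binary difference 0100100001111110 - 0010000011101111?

Method 1 - Direct subtraction (column by column from the right: bit − bit − borrow-in; if negative, add 2 and borrow 1 from the next column):
borrow: 0100111100011110
        0100100001111110
-       0010000011101111
------------------------
        0010011110001111

Method 2 - Add two's complement:
Two's complement of 0010000011101111: invert → 1101111100010000, add 1 → 1101111100010001
  0100100001111110
+ 1101111100010001
------------------
 10010011110001111  (end carry out of the top bit = 1)
Discarding the end carry: 0010011110001111
Decimal check:
  0100100001111110 = 16384 + 2048 + 64 + 32 + 16 + 8 + 4 + 2 = 18558
  0010000011101111 = 8192 + 128 + 64 + 32 + 8 + 4 + 2 + 1 = 8431
  18558 - 8431 = 10127, and 0010011110001111 = 8192 + 1024 + 512 + 256 + 128 + 8 + 4 + 2 + 1 = 10127 ✓



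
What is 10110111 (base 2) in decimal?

Sum of powers of 2 for each 1-bit:
2^0 + 2^1 + 2^2 + 2^4 + 2^5 + 2^7
= 1 + 2 + 4 + 16 + 32 + 128
= 183



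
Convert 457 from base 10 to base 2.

Using repeated division by 2:
457 ÷ 2 = 228 remainder 1
228 ÷ 2 = 114 remainder 0
114 ÷ 2 = 57 remainder 0
57 ÷ 2 = 28 remainder 1
28 ÷ 2 = 14 remainder 0
14 ÷ 2 = 7 remainder 0
7 ÷ 2 = 3 remainder 1
3 ÷ 2 = 1 remainder 1
1 ÷ 2 = 0 remainder 1
Reading remainders bottom to top: 111001001



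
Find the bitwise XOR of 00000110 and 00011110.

XOR: 1 when bits differ
  00000110
^ 00011110
----------
  00011000
Decimal: 6 ^ 30 = 24



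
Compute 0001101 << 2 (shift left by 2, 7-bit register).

Original: 0001101 (decimal 13)
Shift left by 2 positions
Append 2 zeros on the right
Result: 0110100 (decimal 52)
Equivalent: 13 << 2 = 13 × 2^2 = 52



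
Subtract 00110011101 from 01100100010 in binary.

Method 1 - Direct subtraction (column by column from the right: bit − bit − borrow-in; if negative, add 2 and borrow 1 from the next column):
borrow: 01100111010
        01100100010
-       00110011101
-------------------
        00110000101

Method 2 - Add two's complement:
Two's complement of 00110011101: invert → 11001100010, add 1 → 11001100011
  01100100010
+ 11001100011
-------------
 100110000101  (end carry out of the top bit = 1)
Discarding the end carry: 00110000101
Decimal check:
  01100100010 = 512 + 256 + 32 + 2 = 802
  00110011101 = 256 + 128 + 16 + 8 + 4 + 1 = 413
  802 - 413 = 389, and 00110000101 = 256 + 128 + 4 + 1 = 389 ✓



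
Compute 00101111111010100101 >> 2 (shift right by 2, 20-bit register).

Original: 00101111111010100101 (decimal 196261)
Shift right by 2 positions
Drop the 2 low bits; fill with zeros on the left
Result: 00001011111110101001 (decimal 49065)
Equivalent: 196261 >> 2 = 196261 ÷ 2^2 = 49065



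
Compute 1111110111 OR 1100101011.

OR: 1 when either bit is 1
  1111110111
| 1100101011
------------
  1111111111
Decimal: 1015 | 811 = 1023



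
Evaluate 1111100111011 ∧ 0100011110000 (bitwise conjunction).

AND: 1 only when both bits are 1
  1111100111011
& 0100011110000
---------------
  0100000110000
Decimal: 7995 & 2288 = 2096



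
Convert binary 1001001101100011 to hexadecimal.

Group into 4-bit nibbles from right:
  1001 = 9
  0011 = 3
  0110 = 6
  0011 = 3
Result: 9363



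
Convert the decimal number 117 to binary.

Using repeated division by 2:
117 ÷ 2 = 58 remainder 1
58 ÷ 2 = 29 remainder 0
29 ÷ 2 = 14 remainder 1
14 ÷ 2 = 7 remainder 0
7 ÷ 2 = 3 remainder 1
3 ÷ 2 = 1 remainder 1
1 ÷ 2 = 0 remainder 1
Reading remainders bottom to top: 1110101



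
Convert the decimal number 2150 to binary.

Using repeated division by 2:
2150 ÷ 2 = 1075 remainder 0
1075 ÷ 2 = 537 remainder 1
537 ÷ 2 = 268 remainder 1
268 ÷ 2 = 134 remainder 0
134 ÷ 2 = 67 remainder 0
67 ÷ 2 = 33 remainder 1
33 ÷ 2 = 16 remainder 1
16 ÷ 2 = 8 remainder 0
8 ÷ 2 = 4 remainder 0
4 ÷ 2 = 2 remainder 0
2 ÷ 2 = 1 remainder 0
1 ÷ 2 = 0 remainder 1
Reading remainders bottom to top: 100001100110



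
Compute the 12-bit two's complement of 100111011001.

Original (sign bit 1, negative): 100111011001
Step 1 - Invert all bits: 011000100110
Step 2 - Add 1: 011000100111
Verification: 100111011001 + 011000100111 = 1000000000000; discarding the end carry (carry out of the top bit) leaves the 12-bit value 000000000000, as required for x + (-x)



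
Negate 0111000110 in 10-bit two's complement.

Original: 0111000110
Step 1 - Invert all bits: 1000111001
Step 2 - Add 1: 1000111010
Verification: 0111000110 + 1000111010 = 10000000000; discarding the end carry (carry out of the top bit) leaves the 10-bit value 0000000000, as required for x + (-x)



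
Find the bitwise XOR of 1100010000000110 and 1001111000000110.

XOR: 1 when bits differ
  1100010000000110
^ 1001111000000110
------------------
  0101101000000000
Decimal: 50182 ^ 40454 = 23040



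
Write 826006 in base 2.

Using repeated division by 2:
826006 ÷ 2 = 413003 remainder 0
413003 ÷ 2 = 206501 remainder 1
206501 ÷ 2 = 103250 remainder 1
103250 ÷ 2 = 51625 remainder 0
51625 ÷ 2 = 25812 remainder 1
25812 ÷ 2 = 12906 remainder 0
12906 ÷ 2 = 6453 remainder 0
6453 ÷ 2 = 3226 remainder 1
3226 ÷ 2 = 1613 remainder 0
1613 ÷ 2 = 806 remainder 1
806 ÷ 2 = 403 remainder 0
403 ÷ 2 = 201 remainder 1
201 ÷ 2 = 100 remainder 1
100 ÷ 2 = 50 remainder 0
50 ÷ 2 = 25 remainder 0
25 ÷ 2 = 12 remainder 1
12 ÷ 2 = 6 remainder 0
6 ÷ 2 = 3 remainder 0
3 ÷ 2 = 1 remainder 1
1 ÷ 2 = 0 remainder 1
Reading remainders bottom to top: 11001001101010010110



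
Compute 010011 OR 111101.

OR: 1 when either bit is 1
  010011
| 111101
--------
  111111
Decimal: 19 | 61 = 63



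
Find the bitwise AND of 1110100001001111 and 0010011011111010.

AND: 1 only when both bits are 1
  1110100001001111
& 0010011011111010
------------------
  0010000001001010
Decimal: 59471 & 9978 = 8266



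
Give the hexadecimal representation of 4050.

Using repeated division by 16 (digits 10–15 are A–F):
4050 ÷ 16 = 253 remainder 2
253 ÷ 16 = 15 remainder 13 (D)
15 ÷ 16 = 0 remainder 15 (F)
Reading remainders bottom to top: FD2



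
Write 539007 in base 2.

Using repeated division by 2:
539007 ÷ 2 = 269503 remainder 1
269503 ÷ 2 = 134751 remainder 1
134751 ÷ 2 = 67375 remainder 1
67375 ÷ 2 = 33687 remainder 1
33687 ÷ 2 = 16843 remainder 1
16843 ÷ 2 = 8421 remainder 1
8421 ÷ 2 = 4210 remainder 1
4210 ÷ 2 = 2105 remainder 0
2105 ÷ 2 = 1052 remainder 1
1052 ÷ 2 = 526 remainder 0
526 ÷ 2 = 263 remainder 0
263 ÷ 2 = 131 remainder 1
131 ÷ 2 = 65 remainder 1
65 ÷ 2 = 32 remainder 1
32 ÷ 2 = 16 remainder 0
16 ÷ 2 = 8 remainder 0
8 ÷ 2 = 4 remainder 0
4 ÷ 2 = 2 remainder 0
2 ÷ 2 = 1 remainder 0
1 ÷ 2 = 0 remainder 1
Reading remainders bottom to top: 10000011100101111111



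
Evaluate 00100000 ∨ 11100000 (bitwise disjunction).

OR: 1 when either bit is 1
  00100000
| 11100000
----------
  11100000
Decimal: 32 | 224 = 224



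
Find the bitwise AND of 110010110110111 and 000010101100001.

AND: 1 only when both bits are 1
  110010110110111
& 000010101100001
-----------------
  000010100100001
Decimal: 26039 & 1377 = 1313



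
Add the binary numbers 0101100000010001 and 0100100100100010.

Add column by column from the right: bit + bit + carry-in; write the sum mod 2, carry 1 when the sum is 2 or 3.
carry:  1011000000000000
        0101100000010001
+       0100100100100010
------------------------
       01010000100110011
(the carry out of the leftmost column, 0, becomes the leading bit)
Decimal check:
  0101100000010001 = 16384 + 4096 + 2048 + 16 + 1 = 22545
  0100100100100010 = 16384 + 2048 + 256 + 32 + 2 = 18722
  22545 + 18722 = 41267, and 01010000100110011 = 32768 + 8192 + 256 + 32 + 16 + 2 + 1 = 41267 ✓



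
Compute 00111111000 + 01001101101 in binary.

Add column by column from the right: bit + bit + carry-in; write the sum mod 2, carry 1 when the sum is 2 or 3.
carry:  11111110000
        00111111000
+       01001101101
-------------------
       010001100101
(the carry out of the leftmost column, 0, becomes the leading bit)
Decimal check:
  00111111000 = 256 + 128 + 64 + 32 + 16 + 8 = 504
  01001101101 = 512 + 64 + 32 + 8 + 4 + 1 = 621
  504 + 621 = 1125, and 010001100101 = 1024 + 64 + 32 + 4 + 1 = 1125 ✓



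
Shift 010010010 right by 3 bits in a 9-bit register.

Original: 010010010 (decimal 146)
Shift right by 3 positions
Drop the 3 low bits; fill with zeros on the left
Result: 000010010 (decimal 18)
Equivalent: 146 >> 3 = 146 ÷ 2^3 = 18



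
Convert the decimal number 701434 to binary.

Using repeated division by 2:
701434 ÷ 2 = 350717 remainder 0
350717 ÷ 2 = 175358 remainder 1
175358 ÷ 2 = 87679 remainder 0
87679 ÷ 2 = 43839 remainder 1
43839 ÷ 2 = 21919 remainder 1
21919 ÷ 2 = 10959 remainder 1
10959 ÷ 2 = 5479 remainder 1
5479 ÷ 2 = 2739 remainder 1
2739 ÷ 2 = 1369 remainder 1
1369 ÷ 2 = 684 remainder 1
684 ÷ 2 = 342 remainder 0
342 ÷ 2 = 171 remainder 0
171 ÷ 2 = 85 remainder 1
85 ÷ 2 = 42 remainder 1
42 ÷ 2 = 21 remainder 0
21 ÷ 2 = 10 remainder 1
10 ÷ 2 = 5 remainder 0
5 ÷ 2 = 2 remainder 1
2 ÷ 2 = 1 remainder 0
1 ÷ 2 = 0 remainder 1
Reading remainders bottom to top: 10101011001111111010



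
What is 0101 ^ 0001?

XOR: 1 when bits differ
  0101
^ 0001
------
  0100
Decimal: 5 ^ 1 = 4



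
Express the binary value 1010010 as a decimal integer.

Sum of powers of 2 for each 1-bit:
2^1 + 2^4 + 2^6
= 2 + 16 + 64
= 82



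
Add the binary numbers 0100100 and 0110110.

Add column by column from the right: bit + bit + carry-in; write the sum mod 2, carry 1 when the sum is 2 or 3.
carry:  1001000
        0100100
+       0110110
---------------
       01011010
(the carry out of the leftmost column, 0, becomes the leading bit)
Decimal check:
  0100100 = 32 + 4 = 36
  0110110 = 32 + 16 + 4 + 2 = 54
  36 + 54 = 90, and 01011010 = 64 + 16 + 8 + 2 = 90 ✓



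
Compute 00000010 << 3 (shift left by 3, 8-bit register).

Original: 00000010 (decimal 2)
Shift left by 3 positions
Append 3 zeros on the right
Result: 00010000 (decimal 16)
Equivalent: 2 << 3 = 2 × 2^3 = 16



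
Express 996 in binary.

Using repeated division by 2:
996 ÷ 2 = 498 remainder 0
498 ÷ 2 = 249 remainder 0
249 ÷ 2 = 124 remainder 1
124 ÷ 2 = 62 remainder 0
62 ÷ 2 = 31 remainder 0
31 ÷ 2 = 15 remainder 1
15 ÷ 2 = 7 remainder 1
7 ÷ 2 = 3 remainder 1
3 ÷ 2 = 1 remainder 1
1 ÷ 2 = 0 remainder 1
Reading remainders bottom to top: 1111100100



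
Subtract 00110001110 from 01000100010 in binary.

Method 1 - Direct subtraction (column by column from the right: bit − bit − borrow-in; if negative, add 2 and borrow 1 from the next column):
borrow: 01100111000
        01000100010
-       00110001110
-------------------
        00010010100

Method 2 - Add two's complement:
Two's complement of 00110001110: invert → 11001110001, add 1 → 11001110010
  01000100010
+ 11001110010
-------------
 100010010100  (end carry out of the top bit = 1)
Discarding the end carry: 00010010100
Decimal check:
  01000100010 = 512 + 32 + 2 = 546
  00110001110 = 256 + 128 + 8 + 4 + 2 = 398
  546 - 398 = 148, and 00010010100 = 128 + 16 + 4 = 148 ✓



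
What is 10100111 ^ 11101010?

XOR: 1 when bits differ
  10100111
^ 11101010
----------
  01001101
Decimal: 167 ^ 234 = 77



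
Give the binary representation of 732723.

Using repeated division by 2:
732723 ÷ 2 = 366361 remainder 1
366361 ÷ 2 = 183180 remainder 1
183180 ÷ 2 = 91590 remainder 0
91590 ÷ 2 = 45795 remainder 0
45795 ÷ 2 = 22897 remainder 1
22897 ÷ 2 = 11448 remainder 1
11448 ÷ 2 = 5724 remainder 0
5724 ÷ 2 = 2862 remainder 0
2862 ÷ 2 = 1431 remainder 0
1431 ÷ 2 = 715 remainder 1
715 ÷ 2 = 357 remainder 1
357 ÷ 2 = 178 remainder 1
178 ÷ 2 = 89 remainder 0
89 ÷ 2 = 44 remainder 1
44 ÷ 2 = 22 remainder 0
22 ÷ 2 = 11 remainder 0
11 ÷ 2 = 5 remainder 1
5 ÷ 2 = 2 remainder 1
2 ÷ 2 = 1 remainder 0
1 ÷ 2 = 0 remainder 1
Reading remainders bottom to top: 10110010111000110011



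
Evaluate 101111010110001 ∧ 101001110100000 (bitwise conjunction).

AND: 1 only when both bits are 1
  101111010110001
& 101001110100000
-----------------
  101001010100000
Decimal: 24241 & 21408 = 21152



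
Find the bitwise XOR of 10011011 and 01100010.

XOR: 1 when bits differ
  10011011
^ 01100010
----------
  11111001
Decimal: 155 ^ 98 = 249



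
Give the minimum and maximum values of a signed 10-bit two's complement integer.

For 10-bit two's complement:
Minimum: -2^9 = -512
Maximum: 2^9 - 1 = 511



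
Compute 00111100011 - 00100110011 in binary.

Method 1 - Direct subtraction (column by column from the right: bit − bit − borrow-in; if negative, add 2 and borrow 1 from the next column):
borrow: 00001100000
        00111100011
-       00100110011
-------------------
        00010110000

Method 2 - Add two's complement:
Two's complement of 00100110011: invert → 11011001100, add 1 → 11011001101
  00111100011
+ 11011001101
-------------
 100010110000  (end carry out of the top bit = 1)
Discarding the end carry: 00010110000
Decimal check:
  00111100011 = 256 + 128 + 64 + 32 + 2 + 1 = 483
  00100110011 = 256 + 32 + 16 + 2 + 1 = 307
  483 - 307 = 176, and 00010110000 = 128 + 32 + 16 = 176 ✓



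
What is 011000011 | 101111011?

OR: 1 when either bit is 1
  011000011
| 101111011
-----------
  111111011
Decimal: 195 | 379 = 507



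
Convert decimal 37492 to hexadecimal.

Using repeated division by 16 (digits 10–15 are A–F):
37492 ÷ 16 = 2343 remainder 4
2343 ÷ 16 = 146 remainder 7
146 ÷ 16 = 9 remainder 2
9 ÷ 16 = 0 remainder 9
Reading remainders bottom to top: 9274



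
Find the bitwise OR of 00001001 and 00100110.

OR: 1 when either bit is 1
  00001001
| 00100110
----------
  00101111
Decimal: 9 | 38 = 47



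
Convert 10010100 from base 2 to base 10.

Sum of powers of 2 for each 1-bit:
2^2 + 2^4 + 2^7
= 4 + 16 + 128
= 148



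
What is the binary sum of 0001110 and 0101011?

Add column by column from the right: bit + bit + carry-in; write the sum mod 2, carry 1 when the sum is 2 or 3.
carry:  0011100
        0001110
+       0101011
---------------
       00111001
(the carry out of the leftmost column, 0, becomes the leading bit)
Decimal check:
  0001110 = 8 + 4 + 2 = 14
  0101011 = 32 + 8 + 2 + 1 = 43
  14 + 43 = 57, and 00111001 = 32 + 16 + 8 + 1 = 57 ✓



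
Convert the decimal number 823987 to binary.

Using repeated division by 2:
823987 ÷ 2 = 411993 remainder 1
411993 ÷ 2 = 205996 remainder 1
205996 ÷ 2 = 102998 remainder 0
102998 ÷ 2 = 51499 remainder 0
51499 ÷ 2 = 25749 remainder 1
25749 ÷ 2 = 12874 remainder 1
12874 ÷ 2 = 6437 remainder 0
6437 ÷ 2 = 3218 remainder 1
3218 ÷ 2 = 1609 remainder 0
1609 ÷ 2 = 804 remainder 1
804 ÷ 2 = 402 remainder 0
402 ÷ 2 = 201 remainder 0
201 ÷ 2 = 100 remainder 1
100 ÷ 2 = 50 remainder 0
50 ÷ 2 = 25 remainder 0
25 ÷ 2 = 12 remainder 1
12 ÷ 2 = 6 remainder 0
6 ÷ 2 = 3 remainder 0
3 ÷ 2 = 1 remainder 1
1 ÷ 2 = 0 remainder 1
Reading remainders bottom to top: 11001001001010110011



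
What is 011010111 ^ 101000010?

XOR: 1 when bits differ
  011010111
^ 101000010
-----------
  110010101
Decimal: 215 ^ 322 = 405



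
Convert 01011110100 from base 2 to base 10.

Sum of powers of 2 for each 1-bit:
2^2 + 2^4 + 2^5 + 2^6 + 2^7 + 2^9
= 4 + 16 + 32 + 64 + 128 + 512
= 756



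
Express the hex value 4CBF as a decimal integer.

Expand by place value (powers of 16):
Digit values: C = 12, B = 11, F = 15
4CBF = 4 × 16^3 + 12 × 16^2 + 11 × 16^1 + 15 × 16^0
= 4 × 4096 + 12 × 256 + 11 × 16 + 15 × 1
= 16384 + 3072 + 176 + 15
= 19647



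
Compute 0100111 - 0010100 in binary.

Method 1 - Direct subtraction (column by column from the right: bit − bit − borrow-in; if negative, add 2 and borrow 1 from the next column):
borrow: 0100000
        0100111
-       0010100
---------------
        0010011

Method 2 - Add two's complement:
Two's complement of 0010100: invert → 1101011, add 1 → 1101100
  0100111
+ 1101100
---------
 10010011  (end carry out of the top bit = 1)
Discarding the end carry: 0010011
Decimal check:
  0100111 = 32 + 4 + 2 + 1 = 39
  0010100 = 16 + 4 = 20
  39 - 20 = 19, and 0010011 = 16 + 2 + 1 = 19 ✓



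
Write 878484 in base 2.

Using repeated division by 2:
878484 ÷ 2 = 439242 remainder 0
439242 ÷ 2 = 219621 remainder 0
219621 ÷ 2 = 109810 remainder 1
109810 ÷ 2 = 54905 remainder 0
54905 ÷ 2 = 27452 remainder 1
27452 ÷ 2 = 13726 remainder 0
13726 ÷ 2 = 6863 remainder 0
6863 ÷ 2 = 3431 remainder 1
3431 ÷ 2 = 1715 remainder 1
1715 ÷ 2 = 857 remainder 1
857 ÷ 2 = 428 remainder 1
428 ÷ 2 = 214 remainder 0
214 ÷ 2 = 107 remainder 0
107 ÷ 2 = 53 remainder 1
53 ÷ 2 = 26 remainder 1
26 ÷ 2 = 13 remainder 0
13 ÷ 2 = 6 remainder 1
6 ÷ 2 = 3 remainder 0
3 ÷ 2 = 1 remainder 1
1 ÷ 2 = 0 remainder 1
Reading remainders bottom to top: 11010110011110010100



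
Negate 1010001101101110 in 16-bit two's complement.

Original (sign bit 1, negative): 1010001101101110
Step 1 - Invert all bits: 0101110010010001
Step 2 - Add 1: 0101110010010010
Verification: 1010001101101110 + 0101110010010010 = 10000000000000000; discarding the end carry (carry out of the top bit) leaves the 16-bit value 0000000000000000, as required for x + (-x)



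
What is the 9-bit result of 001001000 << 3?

Original: 001001000 (decimal 72)
Shift left by 3 positions
Append 3 zeros on the right and drop the 3 high bits that overflow the 9-bit width
Result: 001000000 (decimal 64)
Equivalent: 72 << 3 = 72 × 2^3 = 576, truncated to 9 bits = 64



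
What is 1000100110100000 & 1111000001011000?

AND: 1 only when both bits are 1
  1000100110100000
& 1111000001011000
------------------
  1000000000000000
Decimal: 35232 & 61528 = 32768



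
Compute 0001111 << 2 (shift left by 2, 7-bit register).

Original: 0001111 (decimal 15)
Shift left by 2 positions
Append 2 zeros on the right
Result: 0111100 (decimal 60)
Equivalent: 15 << 2 = 15 × 2^2 = 60



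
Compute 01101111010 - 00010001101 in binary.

Method 1 - Direct subtraction (column by column from the right: bit − bit − borrow-in; if negative, add 2 and borrow 1 from the next column):
borrow: 00100011010
        01101111010
-       00010001101
-------------------
        01011101101

Method 2 - Add two's complement:
Two's complement of 00010001101: invert → 11101110010, add 1 → 11101110011
  01101111010
+ 11101110011
-------------
 101011101101  (end carry out of the top bit = 1)
Discarding the end carry: 01011101101
Decimal check:
  01101111010 = 512 + 256 + 64 + 32 + 16 + 8 + 2 = 890
  00010001101 = 128 + 8 + 4 + 1 = 141
  890 - 141 = 749, and 01011101101 = 512 + 128 + 64 + 32 + 8 + 4 + 1 = 749 ✓



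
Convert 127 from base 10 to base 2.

Using repeated division by 2:
127 ÷ 2 = 63 remainder 1
63 ÷ 2 = 31 remainder 1
31 ÷ 2 = 15 remainder 1
15 ÷ 2 = 7 remainder 1
7 ÷ 2 = 3 remainder 1
3 ÷ 2 = 1 remainder 1
1 ÷ 2 = 0 remainder 1
Reading remainders bottom to top: 1111111



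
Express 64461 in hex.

Using repeated division by 16 (digits 10–15 are A–F):
64461 ÷ 16 = 4028 remainder 13 (D)
4028 ÷ 16 = 251 remainder 12 (C)
251 ÷ 16 = 15 remainder 11 (B)
15 ÷ 16 = 0 remainder 15 (F)
Reading remainders bottom to top: FBCD



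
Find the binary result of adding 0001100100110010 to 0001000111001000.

Add column by column from the right: bit + bit + carry-in; write the sum mod 2, carry 1 when the sum is 2 or 3.
carry:  0010001000000000
        0001100100110010
+       0001000111001000
------------------------
       00010101011111010
(the carry out of the leftmost column, 0, becomes the leading bit)
Decimal check:
  0001100100110010 = 4096 + 2048 + 256 + 32 + 16 + 2 = 6450
  0001000111001000 = 4096 + 256 + 128 + 64 + 8 = 4552
  6450 + 4552 = 11002, and 00010101011111010 = 8192 + 2048 + 512 + 128 + 64 + 32 + 16 + 8 + 2 = 11002 ✓



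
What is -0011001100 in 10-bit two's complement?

Original: 0011001100
Step 1 - Invert all bits: 1100110011
Step 2 - Add 1: 1100110100
Verification: 0011001100 + 1100110100 = 10000000000; discarding the end carry (carry out of the top bit) leaves the 10-bit value 0000000000, as required for x + (-x)



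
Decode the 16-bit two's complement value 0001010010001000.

Binary: 0001010010001000
Sign bit: 0 (non-negative)
Read directly as an unsigned value:
0001010010001000 = 4096 + 1024 + 128 + 8 = 5256
Value: 5256



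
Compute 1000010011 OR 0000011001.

OR: 1 when either bit is 1
  1000010011
| 0000011001
------------
  1000011011
Decimal: 531 | 25 = 539



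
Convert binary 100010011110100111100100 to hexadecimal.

Group into 4-bit nibbles from right:
  1000 = 8
  1001 = 9
  1110 = E
  1001 = 9
  1110 = E
  0100 = 4
Result: 89E9E4



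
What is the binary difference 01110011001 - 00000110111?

Method 1 - Direct subtraction (column by column from the right: bit − bit − borrow-in; if negative, add 2 and borrow 1 from the next column):
borrow: 00011001100
        01110011001
-       00000110111
-------------------
        01101100010

Method 2 - Add two's complement:
Two's complement of 00000110111: invert → 11111001000, add 1 → 11111001001
  01110011001
+ 11111001001
-------------
 101101100010  (end carry out of the top bit = 1)
Discarding the end carry: 01101100010
Decimal check:
  01110011001 = 512 + 256 + 128 + 16 + 8 + 1 = 921
  00000110111 = 32 + 16 + 4 + 2 + 1 = 55
  921 - 55 = 866, and 01101100010 = 512 + 256 + 64 + 32 + 2 = 866 ✓



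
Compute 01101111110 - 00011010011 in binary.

Method 1 - Direct subtraction (column by column from the right: bit − bit − borrow-in; if negative, add 2 and borrow 1 from the next column):
borrow: 00100000110
        01101111110
-       00011010011
-------------------
        01010101011

Method 2 - Add two's complement:
Two's complement of 00011010011: invert → 11100101100, add 1 → 11100101101
  01101111110
+ 11100101101
-------------
 101010101011  (end carry out of the top bit = 1)
Discarding the end carry: 01010101011
Decimal check:
  01101111110 = 512 + 256 + 64 + 32 + 16 + 8 + 4 + 2 = 894
  00011010011 = 128 + 64 + 16 + 2 + 1 = 211
  894 - 211 = 683, and 01010101011 = 512 + 128 + 32 + 8 + 2 + 1 = 683 ✓



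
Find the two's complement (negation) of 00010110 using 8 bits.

Original: 00010110
Step 1 - Invert all bits: 11101001
Step 2 - Add 1: 11101010
Verification: 00010110 + 11101010 = 100000000; discarding the end carry (carry out of the top bit) leaves the 8-bit value 00000000, as required for x + (-x)



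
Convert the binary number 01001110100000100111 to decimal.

Sum of powers of 2 for each 1-bit:
2^0 + 2^1 + 2^2 + 2^5 + 2^11 + 2^13 + 2^14 + 2^15 + 2^18
= 1 + 2 + 4 + 32 + 2048 + 8192 + 16384 + 32768 + 262144
= 321575



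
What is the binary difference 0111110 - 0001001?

Method 1 - Direct subtraction (column by column from the right: bit − bit − borrow-in; if negative, add 2 and borrow 1 from the next column):
borrow: 0000010
        0111110
-       0001001
---------------
        0110101

Method 2 - Add two's complement:
Two's complement of 0001001: invert → 1110110, add 1 → 1110111
  0111110
+ 1110111
---------
 10110101  (end carry out of the top bit = 1)
Discarding the end carry: 0110101
Decimal check:
  0111110 = 32 + 16 + 8 + 4 + 2 = 62
  0001001 = 8 + 1 = 9
  62 - 9 = 53, and 0110101 = 32 + 16 + 4 + 1 = 53 ✓



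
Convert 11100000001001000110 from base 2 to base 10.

Sum of powers of 2 for each 1-bit:
2^1 + 2^2 + 2^6 + 2^9 + 2^17 + 2^18 + 2^19
= 2 + 4 + 64 + 512 + 131072 + 262144 + 524288
= 918086

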